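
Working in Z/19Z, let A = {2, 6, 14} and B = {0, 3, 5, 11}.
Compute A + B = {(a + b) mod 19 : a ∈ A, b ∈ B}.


Work in Z/19Z: reduce every sum a + b modulo 19.
Enumerate all 12 pairs:
a = 2: 2+0=2, 2+3=5, 2+5=7, 2+11=13
a = 6: 6+0=6, 6+3=9, 6+5=11, 6+11=17
a = 14: 14+0=14, 14+3=17, 14+5=0, 14+11=6
Distinct residues collected: {0, 2, 5, 6, 7, 9, 11, 13, 14, 17}
|A + B| = 10 (out of 19 total residues).

A + B = {0, 2, 5, 6, 7, 9, 11, 13, 14, 17}


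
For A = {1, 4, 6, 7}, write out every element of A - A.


A - A = {a - a' : a, a' ∈ A}.
Compute a - a' for each ordered pair (a, a'):
a = 1: 1-1=0, 1-4=-3, 1-6=-5, 1-7=-6
a = 4: 4-1=3, 4-4=0, 4-6=-2, 4-7=-3
a = 6: 6-1=5, 6-4=2, 6-6=0, 6-7=-1
a = 7: 7-1=6, 7-4=3, 7-6=1, 7-7=0
Collecting distinct values (and noting 0 appears from a-a):
A - A = {-6, -5, -3, -2, -1, 0, 1, 2, 3, 5, 6}
|A - A| = 11

A - A = {-6, -5, -3, -2, -1, 0, 1, 2, 3, 5, 6}


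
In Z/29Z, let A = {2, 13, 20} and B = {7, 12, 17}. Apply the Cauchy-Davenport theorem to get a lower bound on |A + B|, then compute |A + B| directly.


Cauchy-Davenport: |A + B| ≥ min(p, |A| + |B| - 1) for A, B nonempty in Z/pZ.
|A| = 3, |B| = 3, p = 29.
CD lower bound = min(29, 3 + 3 - 1) = min(29, 5) = 5.
Compute A + B mod 29 directly:
a = 2: 2+7=9, 2+12=14, 2+17=19
a = 13: 13+7=20, 13+12=25, 13+17=1
a = 20: 20+7=27, 20+12=3, 20+17=8
A + B = {1, 3, 8, 9, 14, 19, 20, 25, 27}, so |A + B| = 9.
Verify: 9 ≥ 5? Yes ✓.

CD lower bound = 5, actual |A + B| = 9.


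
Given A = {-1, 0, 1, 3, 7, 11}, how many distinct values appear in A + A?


A + A = {a + a' : a, a' ∈ A}; |A| = 6.
General bounds: 2|A| - 1 ≤ |A + A| ≤ |A|(|A|+1)/2, i.e. 11 ≤ |A + A| ≤ 21.
Lower bound 2|A|-1 is attained iff A is an arithmetic progression.
Enumerate sums a + a' for a ≤ a' (symmetric, so this suffices):
a = -1: -1+-1=-2, -1+0=-1, -1+1=0, -1+3=2, -1+7=6, -1+11=10
a = 0: 0+0=0, 0+1=1, 0+3=3, 0+7=7, 0+11=11
a = 1: 1+1=2, 1+3=4, 1+7=8, 1+11=12
a = 3: 3+3=6, 3+7=10, 3+11=14
a = 7: 7+7=14, 7+11=18
a = 11: 11+11=22
Distinct sums: {-2, -1, 0, 1, 2, 3, 4, 6, 7, 8, 10, 11, 12, 14, 18, 22}
|A + A| = 16

|A + A| = 16


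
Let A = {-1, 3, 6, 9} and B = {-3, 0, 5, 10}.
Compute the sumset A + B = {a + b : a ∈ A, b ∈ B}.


A + B = {a + b : a ∈ A, b ∈ B}.
Enumerate all |A|·|B| = 4·4 = 16 pairs (a, b) and collect distinct sums.
a = -1: -1+-3=-4, -1+0=-1, -1+5=4, -1+10=9
a = 3: 3+-3=0, 3+0=3, 3+5=8, 3+10=13
a = 6: 6+-3=3, 6+0=6, 6+5=11, 6+10=16
a = 9: 9+-3=6, 9+0=9, 9+5=14, 9+10=19
Collecting distinct sums: A + B = {-4, -1, 0, 3, 4, 6, 8, 9, 11, 13, 14, 16, 19}
|A + B| = 13

A + B = {-4, -1, 0, 3, 4, 6, 8, 9, 11, 13, 14, 16, 19}


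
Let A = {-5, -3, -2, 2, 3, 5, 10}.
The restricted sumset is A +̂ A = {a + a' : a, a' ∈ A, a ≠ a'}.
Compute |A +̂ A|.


Restricted sumset: A +̂ A = {a + a' : a ∈ A, a' ∈ A, a ≠ a'}.
Equivalently, take A + A and drop any sum 2a that is achievable ONLY as a + a for a ∈ A (i.e. sums representable only with equal summands).
Enumerate pairs (a, a') with a < a' (symmetric, so each unordered pair gives one sum; this covers all a ≠ a'):
  -5 + -3 = -8
  -5 + -2 = -7
  -5 + 2 = -3
  -5 + 3 = -2
  -5 + 5 = 0
  -5 + 10 = 5
  -3 + -2 = -5
  -3 + 2 = -1
  -3 + 3 = 0
  -3 + 5 = 2
  -3 + 10 = 7
  -2 + 2 = 0
  -2 + 3 = 1
  -2 + 5 = 3
  -2 + 10 = 8
  2 + 3 = 5
  2 + 5 = 7
  2 + 10 = 12
  3 + 5 = 8
  3 + 10 = 13
  5 + 10 = 15
Collected distinct sums: {-8, -7, -5, -3, -2, -1, 0, 1, 2, 3, 5, 7, 8, 12, 13, 15}
|A +̂ A| = 16
(Reference bound: |A +̂ A| ≥ 2|A| - 3 for |A| ≥ 2, with |A| = 7 giving ≥ 11.)

|A +̂ A| = 16


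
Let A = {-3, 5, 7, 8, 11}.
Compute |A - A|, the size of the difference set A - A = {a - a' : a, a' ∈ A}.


A - A = {a - a' : a, a' ∈ A}; |A| = 5.
Bounds: 2|A|-1 ≤ |A - A| ≤ |A|² - |A| + 1, i.e. 9 ≤ |A - A| ≤ 21.
Note: 0 ∈ A - A always (from a - a). The set is symmetric: if d ∈ A - A then -d ∈ A - A.
Enumerate nonzero differences d = a - a' with a > a' (then include -d):
Positive differences: {1, 2, 3, 4, 6, 8, 10, 11, 14}
Full difference set: {0} ∪ (positive diffs) ∪ (negative diffs).
|A - A| = 1 + 2·9 = 19 (matches direct enumeration: 19).

|A - A| = 19


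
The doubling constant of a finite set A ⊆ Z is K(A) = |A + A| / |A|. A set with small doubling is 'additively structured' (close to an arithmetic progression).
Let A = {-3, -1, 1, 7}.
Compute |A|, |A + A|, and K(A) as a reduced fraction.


|A| = 4.
Compute A + A by enumerating all 16 pairs.
A + A = {-6, -4, -2, 0, 2, 4, 6, 8, 14}, so |A + A| = 9.
K = |A + A| / |A| = 9/4 (already in lowest terms) ≈ 2.2500.
Reference: AP of size 4 gives K = 7/4 ≈ 1.7500; a fully generic set of size 4 gives K ≈ 2.5000.

|A| = 4, |A + A| = 9, K = 9/4.


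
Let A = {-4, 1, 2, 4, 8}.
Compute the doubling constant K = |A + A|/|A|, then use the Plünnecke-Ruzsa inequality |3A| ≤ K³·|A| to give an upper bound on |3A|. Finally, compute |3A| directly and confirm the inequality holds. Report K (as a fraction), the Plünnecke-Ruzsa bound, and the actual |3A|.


|A| = 5.
Step 1: Compute A + A by enumerating all 25 pairs.
A + A = {-8, -3, -2, 0, 2, 3, 4, 5, 6, 8, 9, 10, 12, 16}, so |A + A| = 14.
Step 2: Doubling constant K = |A + A|/|A| = 14/5 = 14/5 ≈ 2.8000.
Step 3: Plünnecke-Ruzsa gives |3A| ≤ K³·|A| = (2.8000)³ · 5 ≈ 109.7600.
Step 4: Compute 3A = A + A + A directly by enumerating all triples (a,b,c) ∈ A³; |3A| = 26.
Step 5: Check 26 ≤ 109.7600? Yes ✓.

K = 14/5, Plünnecke-Ruzsa bound K³|A| ≈ 109.7600, |3A| = 26, inequality holds.


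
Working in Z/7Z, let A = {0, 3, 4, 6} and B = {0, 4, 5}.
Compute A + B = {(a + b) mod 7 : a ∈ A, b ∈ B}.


Work in Z/7Z: reduce every sum a + b modulo 7.
Enumerate all 12 pairs:
a = 0: 0+0=0, 0+4=4, 0+5=5
a = 3: 3+0=3, 3+4=0, 3+5=1
a = 4: 4+0=4, 4+4=1, 4+5=2
a = 6: 6+0=6, 6+4=3, 6+5=4
Distinct residues collected: {0, 1, 2, 3, 4, 5, 6}
|A + B| = 7 (out of 7 total residues).

A + B = {0, 1, 2, 3, 4, 5, 6}


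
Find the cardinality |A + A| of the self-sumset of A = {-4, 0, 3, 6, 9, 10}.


A + A = {a + a' : a, a' ∈ A}; |A| = 6.
General bounds: 2|A| - 1 ≤ |A + A| ≤ |A|(|A|+1)/2, i.e. 11 ≤ |A + A| ≤ 21.
Lower bound 2|A|-1 is attained iff A is an arithmetic progression.
Enumerate sums a + a' for a ≤ a' (symmetric, so this suffices):
a = -4: -4+-4=-8, -4+0=-4, -4+3=-1, -4+6=2, -4+9=5, -4+10=6
a = 0: 0+0=0, 0+3=3, 0+6=6, 0+9=9, 0+10=10
a = 3: 3+3=6, 3+6=9, 3+9=12, 3+10=13
a = 6: 6+6=12, 6+9=15, 6+10=16
a = 9: 9+9=18, 9+10=19
a = 10: 10+10=20
Distinct sums: {-8, -4, -1, 0, 2, 3, 5, 6, 9, 10, 12, 13, 15, 16, 18, 19, 20}
|A + A| = 17

|A + A| = 17


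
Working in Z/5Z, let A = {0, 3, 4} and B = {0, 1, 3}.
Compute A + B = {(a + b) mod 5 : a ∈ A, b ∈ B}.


Work in Z/5Z: reduce every sum a + b modulo 5.
Enumerate all 9 pairs:
a = 0: 0+0=0, 0+1=1, 0+3=3
a = 3: 3+0=3, 3+1=4, 3+3=1
a = 4: 4+0=4, 4+1=0, 4+3=2
Distinct residues collected: {0, 1, 2, 3, 4}
|A + B| = 5 (out of 5 total residues).

A + B = {0, 1, 2, 3, 4}


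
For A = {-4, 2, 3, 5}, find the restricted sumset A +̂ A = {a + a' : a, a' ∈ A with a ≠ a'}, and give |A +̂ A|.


Restricted sumset: A +̂ A = {a + a' : a ∈ A, a' ∈ A, a ≠ a'}.
Equivalently, take A + A and drop any sum 2a that is achievable ONLY as a + a for a ∈ A (i.e. sums representable only with equal summands).
Enumerate pairs (a, a') with a < a' (symmetric, so each unordered pair gives one sum; this covers all a ≠ a'):
  -4 + 2 = -2
  -4 + 3 = -1
  -4 + 5 = 1
  2 + 3 = 5
  2 + 5 = 7
  3 + 5 = 8
Collected distinct sums: {-2, -1, 1, 5, 7, 8}
|A +̂ A| = 6
(Reference bound: |A +̂ A| ≥ 2|A| - 3 for |A| ≥ 2, with |A| = 4 giving ≥ 5.)

|A +̂ A| = 6


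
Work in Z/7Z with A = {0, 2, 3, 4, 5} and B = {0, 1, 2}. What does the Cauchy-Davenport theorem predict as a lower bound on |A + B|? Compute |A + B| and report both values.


Cauchy-Davenport: |A + B| ≥ min(p, |A| + |B| - 1) for A, B nonempty in Z/pZ.
|A| = 5, |B| = 3, p = 7.
CD lower bound = min(7, 5 + 3 - 1) = min(7, 7) = 7.
Compute A + B mod 7 directly:
a = 0: 0+0=0, 0+1=1, 0+2=2
a = 2: 2+0=2, 2+1=3, 2+2=4
a = 3: 3+0=3, 3+1=4, 3+2=5
a = 4: 4+0=4, 4+1=5, 4+2=6
a = 5: 5+0=5, 5+1=6, 5+2=0
A + B = {0, 1, 2, 3, 4, 5, 6}, so |A + B| = 7.
Verify: 7 ≥ 7? Yes ✓.

CD lower bound = 7, actual |A + B| = 7.


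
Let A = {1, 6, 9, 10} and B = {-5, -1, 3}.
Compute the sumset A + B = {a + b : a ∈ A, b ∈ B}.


A + B = {a + b : a ∈ A, b ∈ B}.
Enumerate all |A|·|B| = 4·3 = 12 pairs (a, b) and collect distinct sums.
a = 1: 1+-5=-4, 1+-1=0, 1+3=4
a = 6: 6+-5=1, 6+-1=5, 6+3=9
a = 9: 9+-5=4, 9+-1=8, 9+3=12
a = 10: 10+-5=5, 10+-1=9, 10+3=13
Collecting distinct sums: A + B = {-4, 0, 1, 4, 5, 8, 9, 12, 13}
|A + B| = 9

A + B = {-4, 0, 1, 4, 5, 8, 9, 12, 13}


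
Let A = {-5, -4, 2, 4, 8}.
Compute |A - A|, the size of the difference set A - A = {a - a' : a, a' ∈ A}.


A - A = {a - a' : a, a' ∈ A}; |A| = 5.
Bounds: 2|A|-1 ≤ |A - A| ≤ |A|² - |A| + 1, i.e. 9 ≤ |A - A| ≤ 21.
Note: 0 ∈ A - A always (from a - a). The set is symmetric: if d ∈ A - A then -d ∈ A - A.
Enumerate nonzero differences d = a - a' with a > a' (then include -d):
Positive differences: {1, 2, 4, 6, 7, 8, 9, 12, 13}
Full difference set: {0} ∪ (positive diffs) ∪ (negative diffs).
|A - A| = 1 + 2·9 = 19 (matches direct enumeration: 19).

|A - A| = 19


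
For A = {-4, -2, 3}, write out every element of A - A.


A - A = {a - a' : a, a' ∈ A}.
Compute a - a' for each ordered pair (a, a'):
a = -4: -4--4=0, -4--2=-2, -4-3=-7
a = -2: -2--4=2, -2--2=0, -2-3=-5
a = 3: 3--4=7, 3--2=5, 3-3=0
Collecting distinct values (and noting 0 appears from a-a):
A - A = {-7, -5, -2, 0, 2, 5, 7}
|A - A| = 7

A - A = {-7, -5, -2, 0, 2, 5, 7}


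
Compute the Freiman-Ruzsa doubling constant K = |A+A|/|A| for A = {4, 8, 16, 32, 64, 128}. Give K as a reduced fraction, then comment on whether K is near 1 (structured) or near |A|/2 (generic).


|A| = 6.
Compute A + A by enumerating all 36 pairs.
A + A = {8, 12, 16, 20, 24, 32, 36, 40, 48, 64, 68, 72, 80, 96, 128, 132, 136, 144, 160, 192, 256}, so |A + A| = 21.
K = |A + A| / |A| = 21/6 = 7/2 ≈ 3.5000.
Reference: AP of size 6 gives K = 11/6 ≈ 1.8333; a fully generic set of size 6 gives K ≈ 3.5000.

|A| = 6, |A + A| = 21, K = 21/6 = 7/2.


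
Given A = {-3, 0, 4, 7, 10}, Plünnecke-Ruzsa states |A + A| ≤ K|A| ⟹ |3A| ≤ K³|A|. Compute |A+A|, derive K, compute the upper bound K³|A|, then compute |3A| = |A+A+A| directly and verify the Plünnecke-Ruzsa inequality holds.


|A| = 5.
Step 1: Compute A + A by enumerating all 25 pairs.
A + A = {-6, -3, 0, 1, 4, 7, 8, 10, 11, 14, 17, 20}, so |A + A| = 12.
Step 2: Doubling constant K = |A + A|/|A| = 12/5 = 12/5 ≈ 2.4000.
Step 3: Plünnecke-Ruzsa gives |3A| ≤ K³·|A| = (2.4000)³ · 5 ≈ 69.1200.
Step 4: Compute 3A = A + A + A directly by enumerating all triples (a,b,c) ∈ A³; |3A| = 22.
Step 5: Check 22 ≤ 69.1200? Yes ✓.

K = 12/5, Plünnecke-Ruzsa bound K³|A| ≈ 69.1200, |3A| = 22, inequality holds.


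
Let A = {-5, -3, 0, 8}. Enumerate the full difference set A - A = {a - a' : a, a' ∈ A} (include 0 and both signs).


A - A = {a - a' : a, a' ∈ A}.
Compute a - a' for each ordered pair (a, a'):
a = -5: -5--5=0, -5--3=-2, -5-0=-5, -5-8=-13
a = -3: -3--5=2, -3--3=0, -3-0=-3, -3-8=-11
a = 0: 0--5=5, 0--3=3, 0-0=0, 0-8=-8
a = 8: 8--5=13, 8--3=11, 8-0=8, 8-8=0
Collecting distinct values (and noting 0 appears from a-a):
A - A = {-13, -11, -8, -5, -3, -2, 0, 2, 3, 5, 8, 11, 13}
|A - A| = 13

A - A = {-13, -11, -8, -5, -3, -2, 0, 2, 3, 5, 8, 11, 13}


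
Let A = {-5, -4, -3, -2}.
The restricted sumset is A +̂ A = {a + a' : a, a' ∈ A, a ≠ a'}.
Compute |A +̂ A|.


Restricted sumset: A +̂ A = {a + a' : a ∈ A, a' ∈ A, a ≠ a'}.
Equivalently, take A + A and drop any sum 2a that is achievable ONLY as a + a for a ∈ A (i.e. sums representable only with equal summands).
Enumerate pairs (a, a') with a < a' (symmetric, so each unordered pair gives one sum; this covers all a ≠ a'):
  -5 + -4 = -9
  -5 + -3 = -8
  -5 + -2 = -7
  -4 + -3 = -7
  -4 + -2 = -6
  -3 + -2 = -5
Collected distinct sums: {-9, -8, -7, -6, -5}
|A +̂ A| = 5
(Reference bound: |A +̂ A| ≥ 2|A| - 3 for |A| ≥ 2, with |A| = 4 giving ≥ 5.)

|A +̂ A| = 5


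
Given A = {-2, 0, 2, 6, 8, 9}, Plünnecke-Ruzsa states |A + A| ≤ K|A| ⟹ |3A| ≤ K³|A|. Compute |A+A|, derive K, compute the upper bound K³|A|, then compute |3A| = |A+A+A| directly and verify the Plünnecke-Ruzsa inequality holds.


|A| = 6.
Step 1: Compute A + A by enumerating all 36 pairs.
A + A = {-4, -2, 0, 2, 4, 6, 7, 8, 9, 10, 11, 12, 14, 15, 16, 17, 18}, so |A + A| = 17.
Step 2: Doubling constant K = |A + A|/|A| = 17/6 = 17/6 ≈ 2.8333.
Step 3: Plünnecke-Ruzsa gives |3A| ≤ K³·|A| = (2.8333)³ · 6 ≈ 136.4722.
Step 4: Compute 3A = A + A + A directly by enumerating all triples (a,b,c) ∈ A³; |3A| = 29.
Step 5: Check 29 ≤ 136.4722? Yes ✓.

K = 17/6, Plünnecke-Ruzsa bound K³|A| ≈ 136.4722, |3A| = 29, inequality holds.


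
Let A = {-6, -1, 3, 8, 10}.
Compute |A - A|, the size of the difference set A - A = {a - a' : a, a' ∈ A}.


A - A = {a - a' : a, a' ∈ A}; |A| = 5.
Bounds: 2|A|-1 ≤ |A - A| ≤ |A|² - |A| + 1, i.e. 9 ≤ |A - A| ≤ 21.
Note: 0 ∈ A - A always (from a - a). The set is symmetric: if d ∈ A - A then -d ∈ A - A.
Enumerate nonzero differences d = a - a' with a > a' (then include -d):
Positive differences: {2, 4, 5, 7, 9, 11, 14, 16}
Full difference set: {0} ∪ (positive diffs) ∪ (negative diffs).
|A - A| = 1 + 2·8 = 17 (matches direct enumeration: 17).

|A - A| = 17


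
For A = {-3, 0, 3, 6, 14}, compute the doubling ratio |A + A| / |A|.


|A| = 5.
Compute A + A by enumerating all 25 pairs.
A + A = {-6, -3, 0, 3, 6, 9, 11, 12, 14, 17, 20, 28}, so |A + A| = 12.
K = |A + A| / |A| = 12/5 (already in lowest terms) ≈ 2.4000.
Reference: AP of size 5 gives K = 9/5 ≈ 1.8000; a fully generic set of size 5 gives K ≈ 3.0000.

|A| = 5, |A + A| = 12, K = 12/5.


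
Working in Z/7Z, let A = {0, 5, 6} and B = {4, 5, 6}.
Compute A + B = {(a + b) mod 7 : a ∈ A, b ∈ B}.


Work in Z/7Z: reduce every sum a + b modulo 7.
Enumerate all 9 pairs:
a = 0: 0+4=4, 0+5=5, 0+6=6
a = 5: 5+4=2, 5+5=3, 5+6=4
a = 6: 6+4=3, 6+5=4, 6+6=5
Distinct residues collected: {2, 3, 4, 5, 6}
|A + B| = 5 (out of 7 total residues).

A + B = {2, 3, 4, 5, 6}


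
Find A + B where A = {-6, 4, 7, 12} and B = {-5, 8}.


A + B = {a + b : a ∈ A, b ∈ B}.
Enumerate all |A|·|B| = 4·2 = 8 pairs (a, b) and collect distinct sums.
a = -6: -6+-5=-11, -6+8=2
a = 4: 4+-5=-1, 4+8=12
a = 7: 7+-5=2, 7+8=15
a = 12: 12+-5=7, 12+8=20
Collecting distinct sums: A + B = {-11, -1, 2, 7, 12, 15, 20}
|A + B| = 7

A + B = {-11, -1, 2, 7, 12, 15, 20}


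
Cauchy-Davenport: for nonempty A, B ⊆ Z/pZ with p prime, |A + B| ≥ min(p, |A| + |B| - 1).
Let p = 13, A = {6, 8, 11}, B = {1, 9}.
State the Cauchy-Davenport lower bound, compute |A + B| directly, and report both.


Cauchy-Davenport: |A + B| ≥ min(p, |A| + |B| - 1) for A, B nonempty in Z/pZ.
|A| = 3, |B| = 2, p = 13.
CD lower bound = min(13, 3 + 2 - 1) = min(13, 4) = 4.
Compute A + B mod 13 directly:
a = 6: 6+1=7, 6+9=2
a = 8: 8+1=9, 8+9=4
a = 11: 11+1=12, 11+9=7
A + B = {2, 4, 7, 9, 12}, so |A + B| = 5.
Verify: 5 ≥ 4? Yes ✓.

CD lower bound = 4, actual |A + B| = 5.


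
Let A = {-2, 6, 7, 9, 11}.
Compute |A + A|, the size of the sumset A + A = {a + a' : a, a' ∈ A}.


A + A = {a + a' : a, a' ∈ A}; |A| = 5.
General bounds: 2|A| - 1 ≤ |A + A| ≤ |A|(|A|+1)/2, i.e. 9 ≤ |A + A| ≤ 15.
Lower bound 2|A|-1 is attained iff A is an arithmetic progression.
Enumerate sums a + a' for a ≤ a' (symmetric, so this suffices):
a = -2: -2+-2=-4, -2+6=4, -2+7=5, -2+9=7, -2+11=9
a = 6: 6+6=12, 6+7=13, 6+9=15, 6+11=17
a = 7: 7+7=14, 7+9=16, 7+11=18
a = 9: 9+9=18, 9+11=20
a = 11: 11+11=22
Distinct sums: {-4, 4, 5, 7, 9, 12, 13, 14, 15, 16, 17, 18, 20, 22}
|A + A| = 14

|A + A| = 14


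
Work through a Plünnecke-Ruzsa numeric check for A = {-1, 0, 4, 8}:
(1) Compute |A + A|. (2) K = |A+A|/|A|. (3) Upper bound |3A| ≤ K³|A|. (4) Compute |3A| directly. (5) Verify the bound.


|A| = 4.
Step 1: Compute A + A by enumerating all 16 pairs.
A + A = {-2, -1, 0, 3, 4, 7, 8, 12, 16}, so |A + A| = 9.
Step 2: Doubling constant K = |A + A|/|A| = 9/4 = 9/4 ≈ 2.2500.
Step 3: Plünnecke-Ruzsa gives |3A| ≤ K³·|A| = (2.2500)³ · 4 ≈ 45.5625.
Step 4: Compute 3A = A + A + A directly by enumerating all triples (a,b,c) ∈ A³; |3A| = 16.
Step 5: Check 16 ≤ 45.5625? Yes ✓.

K = 9/4, Plünnecke-Ruzsa bound K³|A| ≈ 45.5625, |3A| = 16, inequality holds.


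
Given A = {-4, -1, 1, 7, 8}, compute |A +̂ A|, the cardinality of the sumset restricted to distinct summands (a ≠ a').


Restricted sumset: A +̂ A = {a + a' : a ∈ A, a' ∈ A, a ≠ a'}.
Equivalently, take A + A and drop any sum 2a that is achievable ONLY as a + a for a ∈ A (i.e. sums representable only with equal summands).
Enumerate pairs (a, a') with a < a' (symmetric, so each unordered pair gives one sum; this covers all a ≠ a'):
  -4 + -1 = -5
  -4 + 1 = -3
  -4 + 7 = 3
  -4 + 8 = 4
  -1 + 1 = 0
  -1 + 7 = 6
  -1 + 8 = 7
  1 + 7 = 8
  1 + 8 = 9
  7 + 8 = 15
Collected distinct sums: {-5, -3, 0, 3, 4, 6, 7, 8, 9, 15}
|A +̂ A| = 10
(Reference bound: |A +̂ A| ≥ 2|A| - 3 for |A| ≥ 2, with |A| = 5 giving ≥ 7.)

|A +̂ A| = 10


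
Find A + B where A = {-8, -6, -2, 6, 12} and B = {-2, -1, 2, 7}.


A + B = {a + b : a ∈ A, b ∈ B}.
Enumerate all |A|·|B| = 5·4 = 20 pairs (a, b) and collect distinct sums.
a = -8: -8+-2=-10, -8+-1=-9, -8+2=-6, -8+7=-1
a = -6: -6+-2=-8, -6+-1=-7, -6+2=-4, -6+7=1
a = -2: -2+-2=-4, -2+-1=-3, -2+2=0, -2+7=5
a = 6: 6+-2=4, 6+-1=5, 6+2=8, 6+7=13
a = 12: 12+-2=10, 12+-1=11, 12+2=14, 12+7=19
Collecting distinct sums: A + B = {-10, -9, -8, -7, -6, -4, -3, -1, 0, 1, 4, 5, 8, 10, 11, 13, 14, 19}
|A + B| = 18

A + B = {-10, -9, -8, -7, -6, -4, -3, -1, 0, 1, 4, 5, 8, 10, 11, 13, 14, 19}


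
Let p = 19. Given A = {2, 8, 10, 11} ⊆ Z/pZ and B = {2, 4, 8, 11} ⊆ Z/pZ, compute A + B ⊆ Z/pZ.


Work in Z/19Z: reduce every sum a + b modulo 19.
Enumerate all 16 pairs:
a = 2: 2+2=4, 2+4=6, 2+8=10, 2+11=13
a = 8: 8+2=10, 8+4=12, 8+8=16, 8+11=0
a = 10: 10+2=12, 10+4=14, 10+8=18, 10+11=2
a = 11: 11+2=13, 11+4=15, 11+8=0, 11+11=3
Distinct residues collected: {0, 2, 3, 4, 6, 10, 12, 13, 14, 15, 16, 18}
|A + B| = 12 (out of 19 total residues).

A + B = {0, 2, 3, 4, 6, 10, 12, 13, 14, 15, 16, 18}


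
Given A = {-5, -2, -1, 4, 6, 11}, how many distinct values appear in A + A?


A + A = {a + a' : a, a' ∈ A}; |A| = 6.
General bounds: 2|A| - 1 ≤ |A + A| ≤ |A|(|A|+1)/2, i.e. 11 ≤ |A + A| ≤ 21.
Lower bound 2|A|-1 is attained iff A is an arithmetic progression.
Enumerate sums a + a' for a ≤ a' (symmetric, so this suffices):
a = -5: -5+-5=-10, -5+-2=-7, -5+-1=-6, -5+4=-1, -5+6=1, -5+11=6
a = -2: -2+-2=-4, -2+-1=-3, -2+4=2, -2+6=4, -2+11=9
a = -1: -1+-1=-2, -1+4=3, -1+6=5, -1+11=10
a = 4: 4+4=8, 4+6=10, 4+11=15
a = 6: 6+6=12, 6+11=17
a = 11: 11+11=22
Distinct sums: {-10, -7, -6, -4, -3, -2, -1, 1, 2, 3, 4, 5, 6, 8, 9, 10, 12, 15, 17, 22}
|A + A| = 20

|A + A| = 20


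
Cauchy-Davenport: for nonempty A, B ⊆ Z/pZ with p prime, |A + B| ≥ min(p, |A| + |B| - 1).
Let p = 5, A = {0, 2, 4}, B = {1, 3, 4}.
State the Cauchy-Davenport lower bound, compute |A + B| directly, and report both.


Cauchy-Davenport: |A + B| ≥ min(p, |A| + |B| - 1) for A, B nonempty in Z/pZ.
|A| = 3, |B| = 3, p = 5.
CD lower bound = min(5, 3 + 3 - 1) = min(5, 5) = 5.
Compute A + B mod 5 directly:
a = 0: 0+1=1, 0+3=3, 0+4=4
a = 2: 2+1=3, 2+3=0, 2+4=1
a = 4: 4+1=0, 4+3=2, 4+4=3
A + B = {0, 1, 2, 3, 4}, so |A + B| = 5.
Verify: 5 ≥ 5? Yes ✓.

CD lower bound = 5, actual |A + B| = 5.


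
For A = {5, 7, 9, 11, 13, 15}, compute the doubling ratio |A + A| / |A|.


|A| = 6.
Compute A + A by enumerating all 36 pairs.
A + A = {10, 12, 14, 16, 18, 20, 22, 24, 26, 28, 30}, so |A + A| = 11.
K = |A + A| / |A| = 11/6 (already in lowest terms) ≈ 1.8333.
Reference: AP of size 6 gives K = 11/6 ≈ 1.8333; a fully generic set of size 6 gives K ≈ 3.5000.

|A| = 6, |A + A| = 11, K = 11/6.


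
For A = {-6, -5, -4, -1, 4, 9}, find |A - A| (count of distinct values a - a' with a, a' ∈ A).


A - A = {a - a' : a, a' ∈ A}; |A| = 6.
Bounds: 2|A|-1 ≤ |A - A| ≤ |A|² - |A| + 1, i.e. 11 ≤ |A - A| ≤ 31.
Note: 0 ∈ A - A always (from a - a). The set is symmetric: if d ∈ A - A then -d ∈ A - A.
Enumerate nonzero differences d = a - a' with a > a' (then include -d):
Positive differences: {1, 2, 3, 4, 5, 8, 9, 10, 13, 14, 15}
Full difference set: {0} ∪ (positive diffs) ∪ (negative diffs).
|A - A| = 1 + 2·11 = 23 (matches direct enumeration: 23).

|A - A| = 23


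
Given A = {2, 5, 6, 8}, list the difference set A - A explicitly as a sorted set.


A - A = {a - a' : a, a' ∈ A}.
Compute a - a' for each ordered pair (a, a'):
a = 2: 2-2=0, 2-5=-3, 2-6=-4, 2-8=-6
a = 5: 5-2=3, 5-5=0, 5-6=-1, 5-8=-3
a = 6: 6-2=4, 6-5=1, 6-6=0, 6-8=-2
a = 8: 8-2=6, 8-5=3, 8-6=2, 8-8=0
Collecting distinct values (and noting 0 appears from a-a):
A - A = {-6, -4, -3, -2, -1, 0, 1, 2, 3, 4, 6}
|A - A| = 11

A - A = {-6, -4, -3, -2, -1, 0, 1, 2, 3, 4, 6}


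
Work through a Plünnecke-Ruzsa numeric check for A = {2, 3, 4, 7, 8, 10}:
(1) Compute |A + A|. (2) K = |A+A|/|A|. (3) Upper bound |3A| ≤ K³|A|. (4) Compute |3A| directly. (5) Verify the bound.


|A| = 6.
Step 1: Compute A + A by enumerating all 36 pairs.
A + A = {4, 5, 6, 7, 8, 9, 10, 11, 12, 13, 14, 15, 16, 17, 18, 20}, so |A + A| = 16.
Step 2: Doubling constant K = |A + A|/|A| = 16/6 = 16/6 ≈ 2.6667.
Step 3: Plünnecke-Ruzsa gives |3A| ≤ K³·|A| = (2.6667)³ · 6 ≈ 113.7778.
Step 4: Compute 3A = A + A + A directly by enumerating all triples (a,b,c) ∈ A³; |3A| = 24.
Step 5: Check 24 ≤ 113.7778? Yes ✓.

K = 16/6, Plünnecke-Ruzsa bound K³|A| ≈ 113.7778, |3A| = 24, inequality holds.


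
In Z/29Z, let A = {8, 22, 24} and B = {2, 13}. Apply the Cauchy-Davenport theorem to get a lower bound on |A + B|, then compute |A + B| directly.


Cauchy-Davenport: |A + B| ≥ min(p, |A| + |B| - 1) for A, B nonempty in Z/pZ.
|A| = 3, |B| = 2, p = 29.
CD lower bound = min(29, 3 + 2 - 1) = min(29, 4) = 4.
Compute A + B mod 29 directly:
a = 8: 8+2=10, 8+13=21
a = 22: 22+2=24, 22+13=6
a = 24: 24+2=26, 24+13=8
A + B = {6, 8, 10, 21, 24, 26}, so |A + B| = 6.
Verify: 6 ≥ 4? Yes ✓.

CD lower bound = 4, actual |A + B| = 6.


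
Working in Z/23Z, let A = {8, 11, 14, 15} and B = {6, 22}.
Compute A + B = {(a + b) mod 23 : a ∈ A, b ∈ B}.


Work in Z/23Z: reduce every sum a + b modulo 23.
Enumerate all 8 pairs:
a = 8: 8+6=14, 8+22=7
a = 11: 11+6=17, 11+22=10
a = 14: 14+6=20, 14+22=13
a = 15: 15+6=21, 15+22=14
Distinct residues collected: {7, 10, 13, 14, 17, 20, 21}
|A + B| = 7 (out of 23 total residues).

A + B = {7, 10, 13, 14, 17, 20, 21}


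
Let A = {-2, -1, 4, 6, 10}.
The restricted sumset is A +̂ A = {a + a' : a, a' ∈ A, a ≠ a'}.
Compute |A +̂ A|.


Restricted sumset: A +̂ A = {a + a' : a ∈ A, a' ∈ A, a ≠ a'}.
Equivalently, take A + A and drop any sum 2a that is achievable ONLY as a + a for a ∈ A (i.e. sums representable only with equal summands).
Enumerate pairs (a, a') with a < a' (symmetric, so each unordered pair gives one sum; this covers all a ≠ a'):
  -2 + -1 = -3
  -2 + 4 = 2
  -2 + 6 = 4
  -2 + 10 = 8
  -1 + 4 = 3
  -1 + 6 = 5
  -1 + 10 = 9
  4 + 6 = 10
  4 + 10 = 14
  6 + 10 = 16
Collected distinct sums: {-3, 2, 3, 4, 5, 8, 9, 10, 14, 16}
|A +̂ A| = 10
(Reference bound: |A +̂ A| ≥ 2|A| - 3 for |A| ≥ 2, with |A| = 5 giving ≥ 7.)

|A +̂ A| = 10


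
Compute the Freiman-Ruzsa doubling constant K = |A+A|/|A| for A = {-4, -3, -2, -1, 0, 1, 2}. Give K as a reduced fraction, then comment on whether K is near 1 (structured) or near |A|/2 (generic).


|A| = 7.
Compute A + A by enumerating all 49 pairs.
A + A = {-8, -7, -6, -5, -4, -3, -2, -1, 0, 1, 2, 3, 4}, so |A + A| = 13.
K = |A + A| / |A| = 13/7 (already in lowest terms) ≈ 1.8571.
Reference: AP of size 7 gives K = 13/7 ≈ 1.8571; a fully generic set of size 7 gives K ≈ 4.0000.

|A| = 7, |A + A| = 13, K = 13/7.


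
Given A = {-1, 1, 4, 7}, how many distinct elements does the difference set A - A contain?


A - A = {a - a' : a, a' ∈ A}; |A| = 4.
Bounds: 2|A|-1 ≤ |A - A| ≤ |A|² - |A| + 1, i.e. 7 ≤ |A - A| ≤ 13.
Note: 0 ∈ A - A always (from a - a). The set is symmetric: if d ∈ A - A then -d ∈ A - A.
Enumerate nonzero differences d = a - a' with a > a' (then include -d):
Positive differences: {2, 3, 5, 6, 8}
Full difference set: {0} ∪ (positive diffs) ∪ (negative diffs).
|A - A| = 1 + 2·5 = 11 (matches direct enumeration: 11).

|A - A| = 11


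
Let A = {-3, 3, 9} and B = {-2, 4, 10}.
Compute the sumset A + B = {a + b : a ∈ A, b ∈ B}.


A + B = {a + b : a ∈ A, b ∈ B}.
Enumerate all |A|·|B| = 3·3 = 9 pairs (a, b) and collect distinct sums.
a = -3: -3+-2=-5, -3+4=1, -3+10=7
a = 3: 3+-2=1, 3+4=7, 3+10=13
a = 9: 9+-2=7, 9+4=13, 9+10=19
Collecting distinct sums: A + B = {-5, 1, 7, 13, 19}
|A + B| = 5

A + B = {-5, 1, 7, 13, 19}


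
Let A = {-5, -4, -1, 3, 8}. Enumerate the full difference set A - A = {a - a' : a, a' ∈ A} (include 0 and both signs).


A - A = {a - a' : a, a' ∈ A}.
Compute a - a' for each ordered pair (a, a'):
a = -5: -5--5=0, -5--4=-1, -5--1=-4, -5-3=-8, -5-8=-13
a = -4: -4--5=1, -4--4=0, -4--1=-3, -4-3=-7, -4-8=-12
a = -1: -1--5=4, -1--4=3, -1--1=0, -1-3=-4, -1-8=-9
a = 3: 3--5=8, 3--4=7, 3--1=4, 3-3=0, 3-8=-5
a = 8: 8--5=13, 8--4=12, 8--1=9, 8-3=5, 8-8=0
Collecting distinct values (and noting 0 appears from a-a):
A - A = {-13, -12, -9, -8, -7, -5, -4, -3, -1, 0, 1, 3, 4, 5, 7, 8, 9, 12, 13}
|A - A| = 19

A - A = {-13, -12, -9, -8, -7, -5, -4, -3, -1, 0, 1, 3, 4, 5, 7, 8, 9, 12, 13}


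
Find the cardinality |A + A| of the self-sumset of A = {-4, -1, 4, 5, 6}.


A + A = {a + a' : a, a' ∈ A}; |A| = 5.
General bounds: 2|A| - 1 ≤ |A + A| ≤ |A|(|A|+1)/2, i.e. 9 ≤ |A + A| ≤ 15.
Lower bound 2|A|-1 is attained iff A is an arithmetic progression.
Enumerate sums a + a' for a ≤ a' (symmetric, so this suffices):
a = -4: -4+-4=-8, -4+-1=-5, -4+4=0, -4+5=1, -4+6=2
a = -1: -1+-1=-2, -1+4=3, -1+5=4, -1+6=5
a = 4: 4+4=8, 4+5=9, 4+6=10
a = 5: 5+5=10, 5+6=11
a = 6: 6+6=12
Distinct sums: {-8, -5, -2, 0, 1, 2, 3, 4, 5, 8, 9, 10, 11, 12}
|A + A| = 14

|A + A| = 14


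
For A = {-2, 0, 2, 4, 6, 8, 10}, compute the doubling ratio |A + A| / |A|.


|A| = 7.
Compute A + A by enumerating all 49 pairs.
A + A = {-4, -2, 0, 2, 4, 6, 8, 10, 12, 14, 16, 18, 20}, so |A + A| = 13.
K = |A + A| / |A| = 13/7 (already in lowest terms) ≈ 1.8571.
Reference: AP of size 7 gives K = 13/7 ≈ 1.8571; a fully generic set of size 7 gives K ≈ 4.0000.

|A| = 7, |A + A| = 13, K = 13/7.


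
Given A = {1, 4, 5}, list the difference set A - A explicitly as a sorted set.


A - A = {a - a' : a, a' ∈ A}.
Compute a - a' for each ordered pair (a, a'):
a = 1: 1-1=0, 1-4=-3, 1-5=-4
a = 4: 4-1=3, 4-4=0, 4-5=-1
a = 5: 5-1=4, 5-4=1, 5-5=0
Collecting distinct values (and noting 0 appears from a-a):
A - A = {-4, -3, -1, 0, 1, 3, 4}
|A - A| = 7

A - A = {-4, -3, -1, 0, 1, 3, 4}


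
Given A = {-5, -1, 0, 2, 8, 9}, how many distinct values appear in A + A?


A + A = {a + a' : a, a' ∈ A}; |A| = 6.
General bounds: 2|A| - 1 ≤ |A + A| ≤ |A|(|A|+1)/2, i.e. 11 ≤ |A + A| ≤ 21.
Lower bound 2|A|-1 is attained iff A is an arithmetic progression.
Enumerate sums a + a' for a ≤ a' (symmetric, so this suffices):
a = -5: -5+-5=-10, -5+-1=-6, -5+0=-5, -5+2=-3, -5+8=3, -5+9=4
a = -1: -1+-1=-2, -1+0=-1, -1+2=1, -1+8=7, -1+9=8
a = 0: 0+0=0, 0+2=2, 0+8=8, 0+9=9
a = 2: 2+2=4, 2+8=10, 2+9=11
a = 8: 8+8=16, 8+9=17
a = 9: 9+9=18
Distinct sums: {-10, -6, -5, -3, -2, -1, 0, 1, 2, 3, 4, 7, 8, 9, 10, 11, 16, 17, 18}
|A + A| = 19

|A + A| = 19


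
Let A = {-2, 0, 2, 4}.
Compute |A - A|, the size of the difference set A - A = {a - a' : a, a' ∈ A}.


A - A = {a - a' : a, a' ∈ A}; |A| = 4.
Bounds: 2|A|-1 ≤ |A - A| ≤ |A|² - |A| + 1, i.e. 7 ≤ |A - A| ≤ 13.
Note: 0 ∈ A - A always (from a - a). The set is symmetric: if d ∈ A - A then -d ∈ A - A.
Enumerate nonzero differences d = a - a' with a > a' (then include -d):
Positive differences: {2, 4, 6}
Full difference set: {0} ∪ (positive diffs) ∪ (negative diffs).
|A - A| = 1 + 2·3 = 7 (matches direct enumeration: 7).

|A - A| = 7


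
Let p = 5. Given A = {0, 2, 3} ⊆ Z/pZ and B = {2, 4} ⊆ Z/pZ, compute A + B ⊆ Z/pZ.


Work in Z/5Z: reduce every sum a + b modulo 5.
Enumerate all 6 pairs:
a = 0: 0+2=2, 0+4=4
a = 2: 2+2=4, 2+4=1
a = 3: 3+2=0, 3+4=2
Distinct residues collected: {0, 1, 2, 4}
|A + B| = 4 (out of 5 total residues).

A + B = {0, 1, 2, 4}


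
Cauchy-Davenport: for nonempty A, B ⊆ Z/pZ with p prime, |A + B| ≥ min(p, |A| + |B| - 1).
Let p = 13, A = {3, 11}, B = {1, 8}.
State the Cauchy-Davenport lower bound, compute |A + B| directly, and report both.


Cauchy-Davenport: |A + B| ≥ min(p, |A| + |B| - 1) for A, B nonempty in Z/pZ.
|A| = 2, |B| = 2, p = 13.
CD lower bound = min(13, 2 + 2 - 1) = min(13, 3) = 3.
Compute A + B mod 13 directly:
a = 3: 3+1=4, 3+8=11
a = 11: 11+1=12, 11+8=6
A + B = {4, 6, 11, 12}, so |A + B| = 4.
Verify: 4 ≥ 3? Yes ✓.

CD lower bound = 3, actual |A + B| = 4.


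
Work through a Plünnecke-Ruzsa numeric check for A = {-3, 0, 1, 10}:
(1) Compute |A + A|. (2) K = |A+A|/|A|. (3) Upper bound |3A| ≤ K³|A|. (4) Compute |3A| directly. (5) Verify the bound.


|A| = 4.
Step 1: Compute A + A by enumerating all 16 pairs.
A + A = {-6, -3, -2, 0, 1, 2, 7, 10, 11, 20}, so |A + A| = 10.
Step 2: Doubling constant K = |A + A|/|A| = 10/4 = 10/4 ≈ 2.5000.
Step 3: Plünnecke-Ruzsa gives |3A| ≤ K³·|A| = (2.5000)³ · 4 ≈ 62.5000.
Step 4: Compute 3A = A + A + A directly by enumerating all triples (a,b,c) ∈ A³; |3A| = 20.
Step 5: Check 20 ≤ 62.5000? Yes ✓.

K = 10/4, Plünnecke-Ruzsa bound K³|A| ≈ 62.5000, |3A| = 20, inequality holds.


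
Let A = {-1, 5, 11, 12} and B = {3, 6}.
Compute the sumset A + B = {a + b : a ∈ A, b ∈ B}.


A + B = {a + b : a ∈ A, b ∈ B}.
Enumerate all |A|·|B| = 4·2 = 8 pairs (a, b) and collect distinct sums.
a = -1: -1+3=2, -1+6=5
a = 5: 5+3=8, 5+6=11
a = 11: 11+3=14, 11+6=17
a = 12: 12+3=15, 12+6=18
Collecting distinct sums: A + B = {2, 5, 8, 11, 14, 15, 17, 18}
|A + B| = 8

A + B = {2, 5, 8, 11, 14, 15, 17, 18}


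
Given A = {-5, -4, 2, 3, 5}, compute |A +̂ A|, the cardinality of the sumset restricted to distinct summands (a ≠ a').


Restricted sumset: A +̂ A = {a + a' : a ∈ A, a' ∈ A, a ≠ a'}.
Equivalently, take A + A and drop any sum 2a that is achievable ONLY as a + a for a ∈ A (i.e. sums representable only with equal summands).
Enumerate pairs (a, a') with a < a' (symmetric, so each unordered pair gives one sum; this covers all a ≠ a'):
  -5 + -4 = -9
  -5 + 2 = -3
  -5 + 3 = -2
  -5 + 5 = 0
  -4 + 2 = -2
  -4 + 3 = -1
  -4 + 5 = 1
  2 + 3 = 5
  2 + 5 = 7
  3 + 5 = 8
Collected distinct sums: {-9, -3, -2, -1, 0, 1, 5, 7, 8}
|A +̂ A| = 9
(Reference bound: |A +̂ A| ≥ 2|A| - 3 for |A| ≥ 2, with |A| = 5 giving ≥ 7.)

|A +̂ A| = 9


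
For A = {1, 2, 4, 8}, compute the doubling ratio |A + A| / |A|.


|A| = 4.
Compute A + A by enumerating all 16 pairs.
A + A = {2, 3, 4, 5, 6, 8, 9, 10, 12, 16}, so |A + A| = 10.
K = |A + A| / |A| = 10/4 = 5/2 ≈ 2.5000.
Reference: AP of size 4 gives K = 7/4 ≈ 1.7500; a fully generic set of size 4 gives K ≈ 2.5000.

|A| = 4, |A + A| = 10, K = 10/4 = 5/2.


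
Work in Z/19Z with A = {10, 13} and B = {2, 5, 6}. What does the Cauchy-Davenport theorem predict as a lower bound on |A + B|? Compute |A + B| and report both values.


Cauchy-Davenport: |A + B| ≥ min(p, |A| + |B| - 1) for A, B nonempty in Z/pZ.
|A| = 2, |B| = 3, p = 19.
CD lower bound = min(19, 2 + 3 - 1) = min(19, 4) = 4.
Compute A + B mod 19 directly:
a = 10: 10+2=12, 10+5=15, 10+6=16
a = 13: 13+2=15, 13+5=18, 13+6=0
A + B = {0, 12, 15, 16, 18}, so |A + B| = 5.
Verify: 5 ≥ 4? Yes ✓.

CD lower bound = 4, actual |A + B| = 5.


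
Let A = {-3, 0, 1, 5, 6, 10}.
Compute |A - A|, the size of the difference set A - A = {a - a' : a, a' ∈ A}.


A - A = {a - a' : a, a' ∈ A}; |A| = 6.
Bounds: 2|A|-1 ≤ |A - A| ≤ |A|² - |A| + 1, i.e. 11 ≤ |A - A| ≤ 31.
Note: 0 ∈ A - A always (from a - a). The set is symmetric: if d ∈ A - A then -d ∈ A - A.
Enumerate nonzero differences d = a - a' with a > a' (then include -d):
Positive differences: {1, 3, 4, 5, 6, 8, 9, 10, 13}
Full difference set: {0} ∪ (positive diffs) ∪ (negative diffs).
|A - A| = 1 + 2·9 = 19 (matches direct enumeration: 19).

|A - A| = 19


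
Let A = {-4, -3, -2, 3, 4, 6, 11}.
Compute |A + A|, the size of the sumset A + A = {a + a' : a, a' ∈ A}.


A + A = {a + a' : a, a' ∈ A}; |A| = 7.
General bounds: 2|A| - 1 ≤ |A + A| ≤ |A|(|A|+1)/2, i.e. 13 ≤ |A + A| ≤ 28.
Lower bound 2|A|-1 is attained iff A is an arithmetic progression.
Enumerate sums a + a' for a ≤ a' (symmetric, so this suffices):
a = -4: -4+-4=-8, -4+-3=-7, -4+-2=-6, -4+3=-1, -4+4=0, -4+6=2, -4+11=7
a = -3: -3+-3=-6, -3+-2=-5, -3+3=0, -3+4=1, -3+6=3, -3+11=8
a = -2: -2+-2=-4, -2+3=1, -2+4=2, -2+6=4, -2+11=9
a = 3: 3+3=6, 3+4=7, 3+6=9, 3+11=14
a = 4: 4+4=8, 4+6=10, 4+11=15
a = 6: 6+6=12, 6+11=17
a = 11: 11+11=22
Distinct sums: {-8, -7, -6, -5, -4, -1, 0, 1, 2, 3, 4, 6, 7, 8, 9, 10, 12, 14, 15, 17, 22}
|A + A| = 21

|A + A| = 21


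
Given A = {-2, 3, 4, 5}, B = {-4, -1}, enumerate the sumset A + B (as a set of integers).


A + B = {a + b : a ∈ A, b ∈ B}.
Enumerate all |A|·|B| = 4·2 = 8 pairs (a, b) and collect distinct sums.
a = -2: -2+-4=-6, -2+-1=-3
a = 3: 3+-4=-1, 3+-1=2
a = 4: 4+-4=0, 4+-1=3
a = 5: 5+-4=1, 5+-1=4
Collecting distinct sums: A + B = {-6, -3, -1, 0, 1, 2, 3, 4}
|A + B| = 8

A + B = {-6, -3, -1, 0, 1, 2, 3, 4}


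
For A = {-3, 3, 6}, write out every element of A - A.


A - A = {a - a' : a, a' ∈ A}.
Compute a - a' for each ordered pair (a, a'):
a = -3: -3--3=0, -3-3=-6, -3-6=-9
a = 3: 3--3=6, 3-3=0, 3-6=-3
a = 6: 6--3=9, 6-3=3, 6-6=0
Collecting distinct values (and noting 0 appears from a-a):
A - A = {-9, -6, -3, 0, 3, 6, 9}
|A - A| = 7

A - A = {-9, -6, -3, 0, 3, 6, 9}


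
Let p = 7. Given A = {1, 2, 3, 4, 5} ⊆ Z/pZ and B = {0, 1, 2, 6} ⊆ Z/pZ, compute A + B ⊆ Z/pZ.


Work in Z/7Z: reduce every sum a + b modulo 7.
Enumerate all 20 pairs:
a = 1: 1+0=1, 1+1=2, 1+2=3, 1+6=0
a = 2: 2+0=2, 2+1=3, 2+2=4, 2+6=1
a = 3: 3+0=3, 3+1=4, 3+2=5, 3+6=2
a = 4: 4+0=4, 4+1=5, 4+2=6, 4+6=3
a = 5: 5+0=5, 5+1=6, 5+2=0, 5+6=4
Distinct residues collected: {0, 1, 2, 3, 4, 5, 6}
|A + B| = 7 (out of 7 total residues).

A + B = {0, 1, 2, 3, 4, 5, 6}


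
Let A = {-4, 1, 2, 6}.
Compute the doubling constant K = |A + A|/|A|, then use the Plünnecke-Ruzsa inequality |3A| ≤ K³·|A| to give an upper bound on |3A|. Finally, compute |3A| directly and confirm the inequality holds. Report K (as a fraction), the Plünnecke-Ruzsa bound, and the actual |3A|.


|A| = 4.
Step 1: Compute A + A by enumerating all 16 pairs.
A + A = {-8, -3, -2, 2, 3, 4, 7, 8, 12}, so |A + A| = 9.
Step 2: Doubling constant K = |A + A|/|A| = 9/4 = 9/4 ≈ 2.2500.
Step 3: Plünnecke-Ruzsa gives |3A| ≤ K³·|A| = (2.2500)³ · 4 ≈ 45.5625.
Step 4: Compute 3A = A + A + A directly by enumerating all triples (a,b,c) ∈ A³; |3A| = 16.
Step 5: Check 16 ≤ 45.5625? Yes ✓.

K = 9/4, Plünnecke-Ruzsa bound K³|A| ≈ 45.5625, |3A| = 16, inequality holds.


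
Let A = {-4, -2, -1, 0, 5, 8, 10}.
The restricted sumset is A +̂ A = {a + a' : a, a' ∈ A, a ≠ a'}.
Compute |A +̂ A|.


Restricted sumset: A +̂ A = {a + a' : a ∈ A, a' ∈ A, a ≠ a'}.
Equivalently, take A + A and drop any sum 2a that is achievable ONLY as a + a for a ∈ A (i.e. sums representable only with equal summands).
Enumerate pairs (a, a') with a < a' (symmetric, so each unordered pair gives one sum; this covers all a ≠ a'):
  -4 + -2 = -6
  -4 + -1 = -5
  -4 + 0 = -4
  -4 + 5 = 1
  -4 + 8 = 4
  -4 + 10 = 6
  -2 + -1 = -3
  -2 + 0 = -2
  -2 + 5 = 3
  -2 + 8 = 6
  -2 + 10 = 8
  -1 + 0 = -1
  -1 + 5 = 4
  -1 + 8 = 7
  -1 + 10 = 9
  0 + 5 = 5
  0 + 8 = 8
  0 + 10 = 10
  5 + 8 = 13
  5 + 10 = 15
  8 + 10 = 18
Collected distinct sums: {-6, -5, -4, -3, -2, -1, 1, 3, 4, 5, 6, 7, 8, 9, 10, 13, 15, 18}
|A +̂ A| = 18
(Reference bound: |A +̂ A| ≥ 2|A| - 3 for |A| ≥ 2, with |A| = 7 giving ≥ 11.)

|A +̂ A| = 18


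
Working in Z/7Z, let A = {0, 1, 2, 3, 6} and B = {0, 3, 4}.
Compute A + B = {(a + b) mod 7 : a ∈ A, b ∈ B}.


Work in Z/7Z: reduce every sum a + b modulo 7.
Enumerate all 15 pairs:
a = 0: 0+0=0, 0+3=3, 0+4=4
a = 1: 1+0=1, 1+3=4, 1+4=5
a = 2: 2+0=2, 2+3=5, 2+4=6
a = 3: 3+0=3, 3+3=6, 3+4=0
a = 6: 6+0=6, 6+3=2, 6+4=3
Distinct residues collected: {0, 1, 2, 3, 4, 5, 6}
|A + B| = 7 (out of 7 total residues).

A + B = {0, 1, 2, 3, 4, 5, 6}


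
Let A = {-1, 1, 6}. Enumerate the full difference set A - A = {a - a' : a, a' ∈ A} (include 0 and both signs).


A - A = {a - a' : a, a' ∈ A}.
Compute a - a' for each ordered pair (a, a'):
a = -1: -1--1=0, -1-1=-2, -1-6=-7
a = 1: 1--1=2, 1-1=0, 1-6=-5
a = 6: 6--1=7, 6-1=5, 6-6=0
Collecting distinct values (and noting 0 appears from a-a):
A - A = {-7, -5, -2, 0, 2, 5, 7}
|A - A| = 7

A - A = {-7, -5, -2, 0, 2, 5, 7}


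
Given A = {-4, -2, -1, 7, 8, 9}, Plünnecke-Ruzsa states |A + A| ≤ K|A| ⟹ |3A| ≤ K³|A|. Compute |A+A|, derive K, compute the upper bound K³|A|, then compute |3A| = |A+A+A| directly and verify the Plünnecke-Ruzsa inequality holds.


|A| = 6.
Step 1: Compute A + A by enumerating all 36 pairs.
A + A = {-8, -6, -5, -4, -3, -2, 3, 4, 5, 6, 7, 8, 14, 15, 16, 17, 18}, so |A + A| = 17.
Step 2: Doubling constant K = |A + A|/|A| = 17/6 = 17/6 ≈ 2.8333.
Step 3: Plünnecke-Ruzsa gives |3A| ≤ K³·|A| = (2.8333)³ · 6 ≈ 136.4722.
Step 4: Compute 3A = A + A + A directly by enumerating all triples (a,b,c) ∈ A³; |3A| = 33.
Step 5: Check 33 ≤ 136.4722? Yes ✓.

K = 17/6, Plünnecke-Ruzsa bound K³|A| ≈ 136.4722, |3A| = 33, inequality holds.


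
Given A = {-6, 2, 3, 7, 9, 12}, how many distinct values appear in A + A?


A + A = {a + a' : a, a' ∈ A}; |A| = 6.
General bounds: 2|A| - 1 ≤ |A + A| ≤ |A|(|A|+1)/2, i.e. 11 ≤ |A + A| ≤ 21.
Lower bound 2|A|-1 is attained iff A is an arithmetic progression.
Enumerate sums a + a' for a ≤ a' (symmetric, so this suffices):
a = -6: -6+-6=-12, -6+2=-4, -6+3=-3, -6+7=1, -6+9=3, -6+12=6
a = 2: 2+2=4, 2+3=5, 2+7=9, 2+9=11, 2+12=14
a = 3: 3+3=6, 3+7=10, 3+9=12, 3+12=15
a = 7: 7+7=14, 7+9=16, 7+12=19
a = 9: 9+9=18, 9+12=21
a = 12: 12+12=24
Distinct sums: {-12, -4, -3, 1, 3, 4, 5, 6, 9, 10, 11, 12, 14, 15, 16, 18, 19, 21, 24}
|A + A| = 19

|A + A| = 19


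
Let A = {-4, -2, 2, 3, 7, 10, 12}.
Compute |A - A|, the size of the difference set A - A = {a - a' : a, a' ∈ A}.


A - A = {a - a' : a, a' ∈ A}; |A| = 7.
Bounds: 2|A|-1 ≤ |A - A| ≤ |A|² - |A| + 1, i.e. 13 ≤ |A - A| ≤ 43.
Note: 0 ∈ A - A always (from a - a). The set is symmetric: if d ∈ A - A then -d ∈ A - A.
Enumerate nonzero differences d = a - a' with a > a' (then include -d):
Positive differences: {1, 2, 3, 4, 5, 6, 7, 8, 9, 10, 11, 12, 14, 16}
Full difference set: {0} ∪ (positive diffs) ∪ (negative diffs).
|A - A| = 1 + 2·14 = 29 (matches direct enumeration: 29).

|A - A| = 29


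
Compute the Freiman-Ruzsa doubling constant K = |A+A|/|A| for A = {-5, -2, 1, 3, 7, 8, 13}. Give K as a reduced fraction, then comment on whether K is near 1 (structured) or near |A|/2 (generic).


|A| = 7.
Compute A + A by enumerating all 49 pairs.
A + A = {-10, -7, -4, -2, -1, 1, 2, 3, 4, 5, 6, 8, 9, 10, 11, 14, 15, 16, 20, 21, 26}, so |A + A| = 21.
K = |A + A| / |A| = 21/7 = 3/1 ≈ 3.0000.
Reference: AP of size 7 gives K = 13/7 ≈ 1.8571; a fully generic set of size 7 gives K ≈ 4.0000.

|A| = 7, |A + A| = 21, K = 21/7 = 3/1.


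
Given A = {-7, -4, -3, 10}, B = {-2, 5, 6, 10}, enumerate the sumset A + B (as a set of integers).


A + B = {a + b : a ∈ A, b ∈ B}.
Enumerate all |A|·|B| = 4·4 = 16 pairs (a, b) and collect distinct sums.
a = -7: -7+-2=-9, -7+5=-2, -7+6=-1, -7+10=3
a = -4: -4+-2=-6, -4+5=1, -4+6=2, -4+10=6
a = -3: -3+-2=-5, -3+5=2, -3+6=3, -3+10=7
a = 10: 10+-2=8, 10+5=15, 10+6=16, 10+10=20
Collecting distinct sums: A + B = {-9, -6, -5, -2, -1, 1, 2, 3, 6, 7, 8, 15, 16, 20}
|A + B| = 14

A + B = {-9, -6, -5, -2, -1, 1, 2, 3, 6, 7, 8, 15, 16, 20}
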